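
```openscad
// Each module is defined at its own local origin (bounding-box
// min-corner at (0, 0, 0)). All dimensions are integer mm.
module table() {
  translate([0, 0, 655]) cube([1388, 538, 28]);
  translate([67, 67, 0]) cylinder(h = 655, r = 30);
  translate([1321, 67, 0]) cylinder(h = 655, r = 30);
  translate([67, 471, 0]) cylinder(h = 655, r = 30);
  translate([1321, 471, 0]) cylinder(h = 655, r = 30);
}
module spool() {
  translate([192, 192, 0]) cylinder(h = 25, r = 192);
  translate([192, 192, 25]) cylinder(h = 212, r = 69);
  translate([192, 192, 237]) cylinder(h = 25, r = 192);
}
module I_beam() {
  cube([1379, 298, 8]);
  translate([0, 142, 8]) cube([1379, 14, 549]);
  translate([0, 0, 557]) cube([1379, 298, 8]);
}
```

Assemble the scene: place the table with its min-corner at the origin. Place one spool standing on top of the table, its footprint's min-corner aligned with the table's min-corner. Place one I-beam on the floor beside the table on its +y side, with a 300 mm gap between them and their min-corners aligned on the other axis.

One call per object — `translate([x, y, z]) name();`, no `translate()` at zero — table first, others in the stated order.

table();
translate([0, 0, 683]) spool();
translate([0, 838, 0]) I_beam();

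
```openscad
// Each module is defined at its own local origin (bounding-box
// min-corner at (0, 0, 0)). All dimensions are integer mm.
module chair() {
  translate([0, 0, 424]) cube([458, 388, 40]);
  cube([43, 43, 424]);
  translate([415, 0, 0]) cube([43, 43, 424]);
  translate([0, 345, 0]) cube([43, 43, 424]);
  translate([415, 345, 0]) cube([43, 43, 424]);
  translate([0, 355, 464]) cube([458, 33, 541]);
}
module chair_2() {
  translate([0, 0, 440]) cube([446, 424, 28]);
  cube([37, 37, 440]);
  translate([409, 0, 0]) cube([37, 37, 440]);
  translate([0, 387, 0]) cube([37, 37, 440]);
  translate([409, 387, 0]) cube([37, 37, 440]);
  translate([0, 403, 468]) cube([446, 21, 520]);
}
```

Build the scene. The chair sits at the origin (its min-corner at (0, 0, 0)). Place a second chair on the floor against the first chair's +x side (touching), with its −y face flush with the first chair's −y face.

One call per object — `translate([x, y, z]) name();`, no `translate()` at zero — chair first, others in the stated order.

chair();
translate([458, 0, 0]) chair_2();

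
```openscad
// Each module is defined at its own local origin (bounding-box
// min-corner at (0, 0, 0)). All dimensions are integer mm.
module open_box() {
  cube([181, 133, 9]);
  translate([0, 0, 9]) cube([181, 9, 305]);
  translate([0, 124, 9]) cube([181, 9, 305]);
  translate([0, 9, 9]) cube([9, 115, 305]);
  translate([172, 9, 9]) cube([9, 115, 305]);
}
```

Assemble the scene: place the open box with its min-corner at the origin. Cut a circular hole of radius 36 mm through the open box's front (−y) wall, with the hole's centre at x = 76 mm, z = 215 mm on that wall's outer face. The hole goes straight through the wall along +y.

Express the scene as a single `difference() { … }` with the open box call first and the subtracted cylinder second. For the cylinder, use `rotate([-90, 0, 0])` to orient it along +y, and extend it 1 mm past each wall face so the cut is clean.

difference() {
  open_box();
  translate([76, -1, 215]) rotate([-90, 0, 0]) cylinder(h = 11, r = 36);
}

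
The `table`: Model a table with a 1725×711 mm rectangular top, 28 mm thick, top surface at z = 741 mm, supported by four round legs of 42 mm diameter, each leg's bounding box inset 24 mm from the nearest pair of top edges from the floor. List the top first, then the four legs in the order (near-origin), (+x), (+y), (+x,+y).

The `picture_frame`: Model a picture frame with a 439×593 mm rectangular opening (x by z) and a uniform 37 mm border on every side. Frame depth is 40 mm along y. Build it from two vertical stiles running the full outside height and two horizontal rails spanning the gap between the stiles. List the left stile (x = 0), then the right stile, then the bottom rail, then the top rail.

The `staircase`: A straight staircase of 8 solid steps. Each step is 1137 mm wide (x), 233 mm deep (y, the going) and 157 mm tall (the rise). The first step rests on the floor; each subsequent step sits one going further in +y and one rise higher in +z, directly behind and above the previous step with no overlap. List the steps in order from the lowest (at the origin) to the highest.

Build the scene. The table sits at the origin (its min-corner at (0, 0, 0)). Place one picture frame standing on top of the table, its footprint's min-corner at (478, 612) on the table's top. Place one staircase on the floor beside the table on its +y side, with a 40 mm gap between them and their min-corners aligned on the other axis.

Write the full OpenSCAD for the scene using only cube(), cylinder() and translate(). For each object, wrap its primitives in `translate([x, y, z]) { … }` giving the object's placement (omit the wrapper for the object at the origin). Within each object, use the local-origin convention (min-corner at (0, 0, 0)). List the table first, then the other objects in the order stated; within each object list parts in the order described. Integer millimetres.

translate([0, 0, 713]) cube([1725, 711, 28]);
translate([45, 45, 0]) cylinder(h = 713, r = 21);
translate([1680, 45, 0]) cylinder(h = 713, r = 21);
translate([45, 666, 0]) cylinder(h = 713, r = 21);
translate([1680, 666, 0]) cylinder(h = 713, r = 21);
translate([478, 612, 741]) {
  cube([37, 40, 667]);
  translate([476, 0, 0]) cube([37, 40, 667]);
  translate([37, 0, 0]) cube([439, 40, 37]);
  translate([37, 0, 630]) cube([439, 40, 37]);
}
translate([0, 751, 0]) {
  cube([1137, 233, 157]);
  translate([0, 233, 157]) cube([1137, 233, 157]);
  translate([0, 466, 314]) cube([1137, 233, 157]);
  translate([0, 699, 471]) cube([1137, 233, 157]);
  translate([0, 932, 628]) cube([1137, 233, 157]);
  translate([0, 1165, 785]) cube([1137, 233, 157]);
  translate([0, 1398, 942]) cube([1137, 233, 157]);
  translate([0, 1631, 1099]) cube([1137, 233, 157]);
}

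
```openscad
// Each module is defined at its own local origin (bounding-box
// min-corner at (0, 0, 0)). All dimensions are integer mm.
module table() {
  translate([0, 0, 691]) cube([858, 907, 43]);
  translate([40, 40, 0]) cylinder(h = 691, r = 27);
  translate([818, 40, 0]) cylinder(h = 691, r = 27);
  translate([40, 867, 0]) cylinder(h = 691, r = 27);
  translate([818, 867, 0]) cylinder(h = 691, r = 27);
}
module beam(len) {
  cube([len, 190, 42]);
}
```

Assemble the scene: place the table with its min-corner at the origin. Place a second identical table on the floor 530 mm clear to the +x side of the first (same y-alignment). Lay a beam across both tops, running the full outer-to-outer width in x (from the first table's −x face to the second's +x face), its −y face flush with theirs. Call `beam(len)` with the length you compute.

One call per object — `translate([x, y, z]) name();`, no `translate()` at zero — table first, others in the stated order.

table();
translate([1388, 0, 0]) table();
translate([0, 0, 734]) beam(2246);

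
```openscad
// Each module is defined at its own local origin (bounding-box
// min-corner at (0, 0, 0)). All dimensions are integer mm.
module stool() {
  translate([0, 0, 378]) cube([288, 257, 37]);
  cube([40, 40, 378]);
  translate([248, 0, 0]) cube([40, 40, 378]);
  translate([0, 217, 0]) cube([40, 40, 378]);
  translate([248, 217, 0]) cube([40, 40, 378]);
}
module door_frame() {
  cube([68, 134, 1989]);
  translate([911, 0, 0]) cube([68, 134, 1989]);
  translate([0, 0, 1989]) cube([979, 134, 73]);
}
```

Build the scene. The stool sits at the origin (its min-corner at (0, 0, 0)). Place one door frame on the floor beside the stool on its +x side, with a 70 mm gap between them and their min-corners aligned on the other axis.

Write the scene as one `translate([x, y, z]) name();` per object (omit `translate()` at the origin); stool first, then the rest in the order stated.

stool();
translate([358, 0, 0]) door_frame();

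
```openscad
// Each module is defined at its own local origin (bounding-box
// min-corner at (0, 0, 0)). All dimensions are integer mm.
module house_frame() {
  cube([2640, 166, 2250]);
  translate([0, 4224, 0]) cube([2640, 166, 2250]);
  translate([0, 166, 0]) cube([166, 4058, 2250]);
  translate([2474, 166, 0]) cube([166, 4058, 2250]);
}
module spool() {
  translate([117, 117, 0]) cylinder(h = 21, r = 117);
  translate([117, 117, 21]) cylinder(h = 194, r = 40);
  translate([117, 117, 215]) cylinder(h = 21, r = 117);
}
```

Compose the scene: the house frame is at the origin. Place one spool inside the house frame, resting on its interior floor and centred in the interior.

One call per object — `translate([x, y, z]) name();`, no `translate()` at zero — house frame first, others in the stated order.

house_frame();
translate([1203, 2078, 0]) spool();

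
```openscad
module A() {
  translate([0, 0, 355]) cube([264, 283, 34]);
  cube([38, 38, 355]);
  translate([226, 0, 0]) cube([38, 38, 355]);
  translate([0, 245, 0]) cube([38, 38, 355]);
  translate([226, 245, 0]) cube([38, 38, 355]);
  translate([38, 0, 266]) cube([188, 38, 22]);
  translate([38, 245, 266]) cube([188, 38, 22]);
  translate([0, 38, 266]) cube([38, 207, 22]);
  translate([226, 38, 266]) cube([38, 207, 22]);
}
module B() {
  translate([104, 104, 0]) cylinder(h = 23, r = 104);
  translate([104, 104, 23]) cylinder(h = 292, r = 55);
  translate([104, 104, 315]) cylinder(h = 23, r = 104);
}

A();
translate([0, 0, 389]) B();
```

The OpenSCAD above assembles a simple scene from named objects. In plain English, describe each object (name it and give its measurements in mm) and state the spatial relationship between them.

A is a simple wooden stool: a rectangular seat 264 mm (x) by 283 mm (y), 34 mm thick, top face at z = 389 mm, on four square legs, each 38×38 mm in cross-section. The legs rest on z = 0, each flush with a corner of the seat. Four stretchers, 38 mm wide and 22 mm tall, connect adjacent legs with their undersides at z = 266 mm, each running between the inner faces of the legs it joins and aligned with the legs' outer faces on the other axis.

B is a spool: two coaxial disc flanges of radius 104 mm and thickness 23 mm, joined by a core cylinder of radius 55 mm and height 292 mm. The lower flange rests on z = 0 and the three cylinders share a vertical axis.

The spool is on top of the stool.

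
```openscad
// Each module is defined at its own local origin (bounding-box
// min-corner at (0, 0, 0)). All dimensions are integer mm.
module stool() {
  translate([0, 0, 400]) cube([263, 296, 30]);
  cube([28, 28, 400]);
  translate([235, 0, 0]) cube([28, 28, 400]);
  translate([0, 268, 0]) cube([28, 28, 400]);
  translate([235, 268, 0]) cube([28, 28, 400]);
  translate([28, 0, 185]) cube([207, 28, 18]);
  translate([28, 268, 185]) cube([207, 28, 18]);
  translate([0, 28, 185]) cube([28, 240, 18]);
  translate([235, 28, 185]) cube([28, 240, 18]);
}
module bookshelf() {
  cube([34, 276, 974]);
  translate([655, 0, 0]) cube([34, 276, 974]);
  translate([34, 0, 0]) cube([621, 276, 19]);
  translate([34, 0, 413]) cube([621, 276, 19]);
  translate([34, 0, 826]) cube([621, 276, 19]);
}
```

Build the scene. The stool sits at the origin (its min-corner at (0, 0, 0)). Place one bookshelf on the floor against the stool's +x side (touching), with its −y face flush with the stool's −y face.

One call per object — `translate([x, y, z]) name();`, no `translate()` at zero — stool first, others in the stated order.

stool();
translate([263, 0, 0]) bookshelf();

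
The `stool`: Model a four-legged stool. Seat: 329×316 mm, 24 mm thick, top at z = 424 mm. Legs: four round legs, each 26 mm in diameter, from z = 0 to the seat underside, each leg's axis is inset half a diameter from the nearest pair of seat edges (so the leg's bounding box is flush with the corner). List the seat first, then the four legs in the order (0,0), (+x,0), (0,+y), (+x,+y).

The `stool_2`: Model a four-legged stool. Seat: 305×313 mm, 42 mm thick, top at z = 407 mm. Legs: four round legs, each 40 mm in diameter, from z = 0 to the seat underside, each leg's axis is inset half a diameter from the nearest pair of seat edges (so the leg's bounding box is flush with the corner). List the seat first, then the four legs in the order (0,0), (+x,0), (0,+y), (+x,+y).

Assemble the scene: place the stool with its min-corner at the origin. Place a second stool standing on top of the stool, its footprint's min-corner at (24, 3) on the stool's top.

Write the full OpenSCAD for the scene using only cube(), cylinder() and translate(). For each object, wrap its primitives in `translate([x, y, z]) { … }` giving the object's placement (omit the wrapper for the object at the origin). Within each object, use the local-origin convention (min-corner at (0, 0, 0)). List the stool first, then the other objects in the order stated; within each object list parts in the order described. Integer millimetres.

translate([0, 0, 400]) cube([329, 316, 24]);
translate([13, 13, 0]) cylinder(h = 400, r = 13);
translate([316, 13, 0]) cylinder(h = 400, r = 13);
translate([13, 303, 0]) cylinder(h = 400, r = 13);
translate([316, 303, 0]) cylinder(h = 400, r = 13);
translate([24, 3, 424]) {
  translate([0, 0, 365]) cube([305, 313, 42]);
  translate([20, 20, 0]) cylinder(h = 365, r = 20);
  translate([285, 20, 0]) cylinder(h = 365, r = 20);
  translate([20, 293, 0]) cylinder(h = 365, r = 20);
  translate([285, 293, 0]) cylinder(h = 365, r = 20);
}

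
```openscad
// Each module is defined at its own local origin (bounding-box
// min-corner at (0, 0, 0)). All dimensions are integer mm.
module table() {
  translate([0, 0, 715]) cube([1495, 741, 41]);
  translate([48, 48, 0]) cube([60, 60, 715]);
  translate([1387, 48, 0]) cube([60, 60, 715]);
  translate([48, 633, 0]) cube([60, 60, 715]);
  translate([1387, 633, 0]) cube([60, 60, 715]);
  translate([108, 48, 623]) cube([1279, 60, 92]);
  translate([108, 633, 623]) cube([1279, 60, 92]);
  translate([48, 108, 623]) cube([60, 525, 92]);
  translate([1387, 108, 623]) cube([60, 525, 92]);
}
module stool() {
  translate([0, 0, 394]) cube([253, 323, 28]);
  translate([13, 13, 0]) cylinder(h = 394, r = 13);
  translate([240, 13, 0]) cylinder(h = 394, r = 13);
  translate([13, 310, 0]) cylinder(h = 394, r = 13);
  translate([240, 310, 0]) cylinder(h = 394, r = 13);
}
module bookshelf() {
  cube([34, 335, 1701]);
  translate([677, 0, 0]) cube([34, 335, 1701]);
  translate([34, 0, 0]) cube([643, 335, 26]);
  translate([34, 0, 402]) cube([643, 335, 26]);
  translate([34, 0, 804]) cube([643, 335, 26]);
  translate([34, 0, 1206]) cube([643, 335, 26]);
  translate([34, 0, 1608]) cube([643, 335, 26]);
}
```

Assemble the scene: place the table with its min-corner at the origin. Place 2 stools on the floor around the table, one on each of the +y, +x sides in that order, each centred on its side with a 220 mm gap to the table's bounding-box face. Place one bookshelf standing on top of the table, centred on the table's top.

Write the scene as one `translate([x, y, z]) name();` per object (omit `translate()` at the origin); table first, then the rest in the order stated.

table();
translate([621, 961, 0]) stool();
translate([1715, 209, 0]) stool();
translate([392, 203, 756]) bookshelf();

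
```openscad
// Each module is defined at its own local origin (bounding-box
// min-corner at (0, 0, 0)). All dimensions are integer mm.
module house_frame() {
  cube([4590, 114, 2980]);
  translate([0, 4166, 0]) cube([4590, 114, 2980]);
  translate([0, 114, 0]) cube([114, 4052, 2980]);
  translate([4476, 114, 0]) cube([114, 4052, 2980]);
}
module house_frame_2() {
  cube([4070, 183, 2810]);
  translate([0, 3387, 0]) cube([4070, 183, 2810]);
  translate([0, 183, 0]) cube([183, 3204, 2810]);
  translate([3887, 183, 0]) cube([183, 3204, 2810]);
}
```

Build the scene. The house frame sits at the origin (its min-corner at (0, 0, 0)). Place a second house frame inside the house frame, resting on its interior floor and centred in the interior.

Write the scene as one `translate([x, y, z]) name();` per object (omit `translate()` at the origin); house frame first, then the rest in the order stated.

house_frame();
translate([260, 355, 0]) house_frame_2();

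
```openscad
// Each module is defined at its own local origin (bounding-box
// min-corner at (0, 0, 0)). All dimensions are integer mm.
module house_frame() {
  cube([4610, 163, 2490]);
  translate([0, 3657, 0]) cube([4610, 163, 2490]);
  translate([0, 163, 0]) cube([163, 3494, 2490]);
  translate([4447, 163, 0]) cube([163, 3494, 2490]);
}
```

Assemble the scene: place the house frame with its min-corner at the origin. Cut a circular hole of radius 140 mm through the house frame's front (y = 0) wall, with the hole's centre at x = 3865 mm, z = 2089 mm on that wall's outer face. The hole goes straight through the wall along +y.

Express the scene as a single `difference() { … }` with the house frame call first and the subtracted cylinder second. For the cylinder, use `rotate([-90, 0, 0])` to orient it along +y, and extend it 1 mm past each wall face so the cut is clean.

difference() {
  house_frame();
  translate([3865, -1, 2089]) rotate([-90, 0, 0]) cylinder(h = 165, r = 140);
}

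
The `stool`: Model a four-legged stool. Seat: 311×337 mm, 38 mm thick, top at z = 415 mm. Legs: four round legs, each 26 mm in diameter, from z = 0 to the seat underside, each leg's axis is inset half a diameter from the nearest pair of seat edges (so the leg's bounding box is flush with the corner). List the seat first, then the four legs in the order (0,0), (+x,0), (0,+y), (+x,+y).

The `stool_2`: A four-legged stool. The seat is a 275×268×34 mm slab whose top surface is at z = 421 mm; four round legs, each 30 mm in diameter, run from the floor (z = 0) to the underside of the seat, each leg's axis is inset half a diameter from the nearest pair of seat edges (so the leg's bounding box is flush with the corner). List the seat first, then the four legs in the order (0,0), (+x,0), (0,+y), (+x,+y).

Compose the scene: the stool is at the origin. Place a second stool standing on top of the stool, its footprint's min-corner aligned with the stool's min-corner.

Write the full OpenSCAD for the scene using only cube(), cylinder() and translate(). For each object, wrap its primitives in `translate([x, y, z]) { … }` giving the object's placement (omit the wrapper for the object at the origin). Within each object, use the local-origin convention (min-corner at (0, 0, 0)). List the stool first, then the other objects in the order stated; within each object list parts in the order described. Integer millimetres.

translate([0, 0, 377]) cube([311, 337, 38]);
translate([13, 13, 0]) cylinder(h = 377, r = 13);
translate([298, 13, 0]) cylinder(h = 377, r = 13);
translate([13, 324, 0]) cylinder(h = 377, r = 13);
translate([298, 324, 0]) cylinder(h = 377, r = 13);
translate([0, 0, 415]) {
  translate([0, 0, 387]) cube([275, 268, 34]);
  translate([15, 15, 0]) cylinder(h = 387, r = 15);
  translate([260, 15, 0]) cylinder(h = 387, r = 15);
  translate([15, 253, 0]) cylinder(h = 387, r = 15);
  translate([260, 253, 0]) cylinder(h = 387, r = 15);
}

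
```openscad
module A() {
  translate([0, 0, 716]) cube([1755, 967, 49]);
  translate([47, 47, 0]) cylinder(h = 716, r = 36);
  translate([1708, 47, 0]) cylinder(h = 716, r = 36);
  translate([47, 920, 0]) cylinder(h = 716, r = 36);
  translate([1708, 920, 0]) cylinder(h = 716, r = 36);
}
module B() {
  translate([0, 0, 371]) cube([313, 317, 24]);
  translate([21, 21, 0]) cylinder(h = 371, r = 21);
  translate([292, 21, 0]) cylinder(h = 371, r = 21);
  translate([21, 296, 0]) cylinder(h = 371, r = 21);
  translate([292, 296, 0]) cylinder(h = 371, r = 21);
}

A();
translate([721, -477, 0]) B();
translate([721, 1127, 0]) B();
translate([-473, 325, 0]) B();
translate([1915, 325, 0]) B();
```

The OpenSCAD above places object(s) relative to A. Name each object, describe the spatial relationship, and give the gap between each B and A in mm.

Each stool's nearest face is 160 mm from the table's bounding box.

A is a table. B is a stool. Four stools sit around the table at the −y, +y, −x, +x sides. The gap between each stool and the table is 160 mm.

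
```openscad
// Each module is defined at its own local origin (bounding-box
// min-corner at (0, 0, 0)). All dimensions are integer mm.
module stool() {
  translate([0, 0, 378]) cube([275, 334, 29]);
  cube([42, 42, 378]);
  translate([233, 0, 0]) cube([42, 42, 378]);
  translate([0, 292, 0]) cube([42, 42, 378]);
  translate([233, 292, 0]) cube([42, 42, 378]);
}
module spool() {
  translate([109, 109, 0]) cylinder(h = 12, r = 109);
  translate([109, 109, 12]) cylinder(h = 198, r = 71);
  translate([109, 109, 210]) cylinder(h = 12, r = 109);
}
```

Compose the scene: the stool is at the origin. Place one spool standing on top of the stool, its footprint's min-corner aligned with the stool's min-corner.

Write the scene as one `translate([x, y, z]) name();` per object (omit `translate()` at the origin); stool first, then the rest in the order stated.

stool();
translate([0, 0, 407]) spool();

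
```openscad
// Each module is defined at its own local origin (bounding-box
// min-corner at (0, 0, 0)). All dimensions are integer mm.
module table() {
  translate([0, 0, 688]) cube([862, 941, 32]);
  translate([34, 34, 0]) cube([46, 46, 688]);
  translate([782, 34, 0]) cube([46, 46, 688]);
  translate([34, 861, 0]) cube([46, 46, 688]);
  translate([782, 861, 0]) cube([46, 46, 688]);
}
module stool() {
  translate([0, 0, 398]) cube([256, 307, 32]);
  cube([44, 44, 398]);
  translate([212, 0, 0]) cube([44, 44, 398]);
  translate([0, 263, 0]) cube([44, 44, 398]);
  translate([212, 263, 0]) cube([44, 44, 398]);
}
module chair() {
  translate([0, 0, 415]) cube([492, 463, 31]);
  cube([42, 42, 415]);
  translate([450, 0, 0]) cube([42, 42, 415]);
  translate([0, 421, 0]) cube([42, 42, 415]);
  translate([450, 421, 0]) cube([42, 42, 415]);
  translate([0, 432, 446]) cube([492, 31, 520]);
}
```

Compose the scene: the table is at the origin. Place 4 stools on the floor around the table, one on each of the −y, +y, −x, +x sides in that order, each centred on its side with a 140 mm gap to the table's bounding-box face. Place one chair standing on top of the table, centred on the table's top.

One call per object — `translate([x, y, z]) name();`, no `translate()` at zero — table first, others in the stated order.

table();
translate([303, -447, 0]) stool();
translate([303, 1081, 0]) stool();
translate([-396, 317, 0]) stool();
translate([1002, 317, 0]) stool();
translate([185, 239, 720]) chair();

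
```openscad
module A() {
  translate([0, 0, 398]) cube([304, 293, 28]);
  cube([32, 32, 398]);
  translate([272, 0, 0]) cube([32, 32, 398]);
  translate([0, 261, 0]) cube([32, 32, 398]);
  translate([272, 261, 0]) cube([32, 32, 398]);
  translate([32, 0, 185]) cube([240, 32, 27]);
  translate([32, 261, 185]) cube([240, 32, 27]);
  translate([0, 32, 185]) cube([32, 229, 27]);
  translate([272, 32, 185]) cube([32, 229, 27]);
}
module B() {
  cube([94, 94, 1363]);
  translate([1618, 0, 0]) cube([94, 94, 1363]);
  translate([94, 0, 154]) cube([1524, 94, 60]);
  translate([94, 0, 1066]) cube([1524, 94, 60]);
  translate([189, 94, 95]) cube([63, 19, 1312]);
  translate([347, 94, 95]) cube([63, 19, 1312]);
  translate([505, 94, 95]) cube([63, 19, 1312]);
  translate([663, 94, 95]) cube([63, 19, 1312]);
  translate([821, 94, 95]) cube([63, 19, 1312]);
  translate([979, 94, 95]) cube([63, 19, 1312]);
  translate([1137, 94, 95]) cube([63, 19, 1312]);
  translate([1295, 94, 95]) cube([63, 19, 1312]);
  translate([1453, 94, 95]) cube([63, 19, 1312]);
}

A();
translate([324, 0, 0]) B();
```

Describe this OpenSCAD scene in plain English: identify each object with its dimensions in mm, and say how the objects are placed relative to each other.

A is a four-legged stool. The seat is a 304×293×28 mm slab whose top surface is at z = 426 mm; four square legs, each 32×32 mm in cross-section, run from the floor (z = 0) to the underside of the seat, each flush with a corner of the seat. Four stretchers, 32 mm wide and 27 mm tall, connect adjacent legs with their undersides at z = 185 mm, each running between the inner faces of the legs it joins and aligned with the legs' outer faces on the other axis.

B is a fence section. Two 94×94 mm posts, 1363 mm tall, stand on the floor with a clear span of 1524 mm between their inner faces. Two horizontal rails of 94×60 mm section span the gap between the posts with their undersides at z = 154 mm and z = 1066 mm, flush with the posts' −y face. 9 pickets, each 63 mm wide, 19 mm thick and 1312 mm tall, are fixed to the +y face of the rails with their bottoms at z = 95 mm, evenly spaced across the span with equal gaps (rounded down to the nearest mm) at the −x end and between each pair — any rounding remainder accumulates at the +x end.

The fence section is on the floor beside the stool on its +x side.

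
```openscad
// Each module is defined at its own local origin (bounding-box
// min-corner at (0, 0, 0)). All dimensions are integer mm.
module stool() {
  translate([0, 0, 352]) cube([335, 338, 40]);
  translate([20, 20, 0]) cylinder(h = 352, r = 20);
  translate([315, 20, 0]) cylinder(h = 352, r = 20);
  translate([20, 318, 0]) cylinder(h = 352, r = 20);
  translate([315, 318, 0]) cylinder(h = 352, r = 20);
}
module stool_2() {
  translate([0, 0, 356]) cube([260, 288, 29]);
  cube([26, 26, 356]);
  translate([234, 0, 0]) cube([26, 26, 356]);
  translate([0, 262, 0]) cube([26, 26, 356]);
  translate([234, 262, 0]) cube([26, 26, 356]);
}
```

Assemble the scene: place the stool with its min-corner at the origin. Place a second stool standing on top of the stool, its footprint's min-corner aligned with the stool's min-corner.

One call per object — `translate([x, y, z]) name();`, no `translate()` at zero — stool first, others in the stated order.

stool();
translate([0, 0, 392]) stool_2();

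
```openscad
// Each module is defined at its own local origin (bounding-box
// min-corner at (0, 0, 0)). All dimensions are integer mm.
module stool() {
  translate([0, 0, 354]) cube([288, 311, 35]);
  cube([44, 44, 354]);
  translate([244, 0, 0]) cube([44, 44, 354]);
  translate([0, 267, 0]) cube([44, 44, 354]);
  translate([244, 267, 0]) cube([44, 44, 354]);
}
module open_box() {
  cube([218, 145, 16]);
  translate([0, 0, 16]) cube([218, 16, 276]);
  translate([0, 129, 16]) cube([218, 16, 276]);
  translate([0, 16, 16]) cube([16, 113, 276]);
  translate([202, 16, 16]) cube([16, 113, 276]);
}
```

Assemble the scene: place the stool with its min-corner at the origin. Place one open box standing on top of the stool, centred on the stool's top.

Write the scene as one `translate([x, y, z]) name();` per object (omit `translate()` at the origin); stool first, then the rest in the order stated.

stool();
translate([35, 83, 389]) open_box();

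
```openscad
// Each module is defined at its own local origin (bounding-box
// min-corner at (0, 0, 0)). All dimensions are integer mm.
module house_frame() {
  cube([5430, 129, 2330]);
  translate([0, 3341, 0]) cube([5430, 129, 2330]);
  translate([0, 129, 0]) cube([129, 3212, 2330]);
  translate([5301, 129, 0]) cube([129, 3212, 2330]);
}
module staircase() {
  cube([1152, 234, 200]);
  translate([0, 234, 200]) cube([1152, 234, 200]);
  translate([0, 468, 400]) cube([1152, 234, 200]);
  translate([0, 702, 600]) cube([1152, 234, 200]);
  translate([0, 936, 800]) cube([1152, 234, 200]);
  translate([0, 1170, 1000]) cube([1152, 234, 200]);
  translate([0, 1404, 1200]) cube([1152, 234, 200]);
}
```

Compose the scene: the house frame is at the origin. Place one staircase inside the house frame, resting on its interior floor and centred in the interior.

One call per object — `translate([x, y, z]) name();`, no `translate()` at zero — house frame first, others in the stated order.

house_frame();
translate([2139, 916, 0]) staircase();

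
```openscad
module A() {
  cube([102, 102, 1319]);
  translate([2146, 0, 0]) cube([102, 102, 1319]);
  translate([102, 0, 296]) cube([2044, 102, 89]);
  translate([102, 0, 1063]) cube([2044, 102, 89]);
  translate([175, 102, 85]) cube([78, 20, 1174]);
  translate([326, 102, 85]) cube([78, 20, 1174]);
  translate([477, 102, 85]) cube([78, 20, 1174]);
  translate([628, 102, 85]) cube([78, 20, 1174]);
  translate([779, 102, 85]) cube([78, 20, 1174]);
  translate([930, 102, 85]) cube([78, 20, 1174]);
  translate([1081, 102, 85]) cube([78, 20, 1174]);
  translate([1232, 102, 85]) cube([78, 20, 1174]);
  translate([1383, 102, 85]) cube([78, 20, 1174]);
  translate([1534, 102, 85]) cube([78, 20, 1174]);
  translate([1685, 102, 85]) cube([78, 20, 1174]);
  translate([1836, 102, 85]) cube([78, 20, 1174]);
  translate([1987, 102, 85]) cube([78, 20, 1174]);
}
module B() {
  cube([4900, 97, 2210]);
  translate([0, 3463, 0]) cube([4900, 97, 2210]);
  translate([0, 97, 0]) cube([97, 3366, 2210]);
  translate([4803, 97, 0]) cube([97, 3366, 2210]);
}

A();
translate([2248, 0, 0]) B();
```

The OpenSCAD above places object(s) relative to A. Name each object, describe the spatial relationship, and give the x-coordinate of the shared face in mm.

A is a fence section. B is a house frame. The house frame is against the fence section's +x side, with their −y faces flush. The x-coordinate of the shared face is 2248 mm.

The fence section's +x face and the house frame's −x face are both at x = 2248 mm.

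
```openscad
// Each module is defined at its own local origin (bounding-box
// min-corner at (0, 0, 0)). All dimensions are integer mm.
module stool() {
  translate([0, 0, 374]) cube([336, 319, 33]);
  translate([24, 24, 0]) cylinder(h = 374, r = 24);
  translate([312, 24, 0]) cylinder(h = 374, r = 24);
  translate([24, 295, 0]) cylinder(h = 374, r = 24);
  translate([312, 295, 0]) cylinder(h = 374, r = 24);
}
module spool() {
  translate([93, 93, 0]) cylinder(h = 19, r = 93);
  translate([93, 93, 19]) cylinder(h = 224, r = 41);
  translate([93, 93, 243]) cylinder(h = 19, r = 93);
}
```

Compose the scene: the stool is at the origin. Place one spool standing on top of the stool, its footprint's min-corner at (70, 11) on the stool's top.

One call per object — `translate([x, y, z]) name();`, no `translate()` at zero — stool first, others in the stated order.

stool();
translate([70, 11, 407]) spool();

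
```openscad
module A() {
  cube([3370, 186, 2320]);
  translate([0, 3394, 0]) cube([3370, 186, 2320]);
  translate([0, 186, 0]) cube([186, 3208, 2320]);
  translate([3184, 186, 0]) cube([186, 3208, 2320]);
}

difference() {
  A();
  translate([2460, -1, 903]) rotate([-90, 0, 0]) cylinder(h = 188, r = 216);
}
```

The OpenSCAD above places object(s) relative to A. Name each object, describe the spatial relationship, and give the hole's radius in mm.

The subtracted cylinder has r = 216 mm.

A is a house frame. The house frame has a circular hole through its front wall. The hole's radius is 216 mm.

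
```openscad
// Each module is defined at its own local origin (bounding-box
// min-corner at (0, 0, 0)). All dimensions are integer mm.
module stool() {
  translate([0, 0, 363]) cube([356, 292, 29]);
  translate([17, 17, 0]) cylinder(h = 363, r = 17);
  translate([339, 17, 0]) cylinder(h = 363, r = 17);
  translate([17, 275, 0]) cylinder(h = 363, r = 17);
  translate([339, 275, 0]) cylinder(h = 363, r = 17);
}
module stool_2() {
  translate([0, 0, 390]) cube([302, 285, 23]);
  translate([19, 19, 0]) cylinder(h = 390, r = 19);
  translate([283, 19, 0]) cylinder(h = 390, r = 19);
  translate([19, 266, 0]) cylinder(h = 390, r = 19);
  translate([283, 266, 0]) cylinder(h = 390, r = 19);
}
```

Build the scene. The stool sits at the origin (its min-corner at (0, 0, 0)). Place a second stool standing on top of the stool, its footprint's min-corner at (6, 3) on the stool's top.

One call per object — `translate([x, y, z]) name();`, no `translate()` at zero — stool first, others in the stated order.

stool();
translate([6, 3, 392]) stool_2();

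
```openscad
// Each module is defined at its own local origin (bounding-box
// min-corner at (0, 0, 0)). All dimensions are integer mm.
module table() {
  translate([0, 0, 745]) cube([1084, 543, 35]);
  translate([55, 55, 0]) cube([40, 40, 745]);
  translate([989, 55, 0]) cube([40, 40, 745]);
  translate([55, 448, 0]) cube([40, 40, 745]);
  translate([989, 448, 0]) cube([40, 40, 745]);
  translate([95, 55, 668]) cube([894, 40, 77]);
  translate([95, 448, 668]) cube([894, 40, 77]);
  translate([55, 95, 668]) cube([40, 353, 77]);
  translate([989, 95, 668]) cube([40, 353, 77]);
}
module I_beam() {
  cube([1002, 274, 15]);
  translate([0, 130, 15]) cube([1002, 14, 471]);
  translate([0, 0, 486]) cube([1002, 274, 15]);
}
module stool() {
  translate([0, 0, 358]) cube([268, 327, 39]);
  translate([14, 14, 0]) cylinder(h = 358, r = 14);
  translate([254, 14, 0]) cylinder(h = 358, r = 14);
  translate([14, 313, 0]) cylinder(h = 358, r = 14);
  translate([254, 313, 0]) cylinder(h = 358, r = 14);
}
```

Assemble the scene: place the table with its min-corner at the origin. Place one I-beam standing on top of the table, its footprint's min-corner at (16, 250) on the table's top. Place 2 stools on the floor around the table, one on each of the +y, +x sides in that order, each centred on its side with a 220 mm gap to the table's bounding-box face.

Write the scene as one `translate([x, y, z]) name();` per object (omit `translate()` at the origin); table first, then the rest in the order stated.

table();
translate([16, 250, 780]) I_beam();
translate([408, 763, 0]) stool();
translate([1304, 108, 0]) stool();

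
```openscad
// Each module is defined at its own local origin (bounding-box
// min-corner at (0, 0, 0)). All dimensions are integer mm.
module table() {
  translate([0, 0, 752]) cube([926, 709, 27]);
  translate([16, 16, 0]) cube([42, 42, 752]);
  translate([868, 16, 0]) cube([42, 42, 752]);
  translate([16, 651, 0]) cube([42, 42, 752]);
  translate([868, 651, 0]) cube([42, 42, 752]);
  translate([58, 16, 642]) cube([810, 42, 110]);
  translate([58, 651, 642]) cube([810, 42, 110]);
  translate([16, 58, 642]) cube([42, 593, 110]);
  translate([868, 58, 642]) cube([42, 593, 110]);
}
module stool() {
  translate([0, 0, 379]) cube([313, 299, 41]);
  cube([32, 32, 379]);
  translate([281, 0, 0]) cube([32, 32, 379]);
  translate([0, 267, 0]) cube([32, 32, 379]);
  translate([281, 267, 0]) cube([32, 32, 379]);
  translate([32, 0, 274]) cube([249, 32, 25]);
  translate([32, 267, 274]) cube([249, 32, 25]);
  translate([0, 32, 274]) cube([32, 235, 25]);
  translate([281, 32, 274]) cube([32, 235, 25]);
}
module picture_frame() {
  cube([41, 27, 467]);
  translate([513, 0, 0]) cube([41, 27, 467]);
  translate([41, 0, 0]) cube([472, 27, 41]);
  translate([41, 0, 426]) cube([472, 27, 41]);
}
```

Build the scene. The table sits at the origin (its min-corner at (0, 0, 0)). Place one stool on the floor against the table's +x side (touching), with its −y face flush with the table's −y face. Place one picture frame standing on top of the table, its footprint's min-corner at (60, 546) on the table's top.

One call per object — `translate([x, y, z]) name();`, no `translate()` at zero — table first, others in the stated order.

table();
translate([926, 0, 0]) stool();
translate([60, 546, 779]) picture_frame();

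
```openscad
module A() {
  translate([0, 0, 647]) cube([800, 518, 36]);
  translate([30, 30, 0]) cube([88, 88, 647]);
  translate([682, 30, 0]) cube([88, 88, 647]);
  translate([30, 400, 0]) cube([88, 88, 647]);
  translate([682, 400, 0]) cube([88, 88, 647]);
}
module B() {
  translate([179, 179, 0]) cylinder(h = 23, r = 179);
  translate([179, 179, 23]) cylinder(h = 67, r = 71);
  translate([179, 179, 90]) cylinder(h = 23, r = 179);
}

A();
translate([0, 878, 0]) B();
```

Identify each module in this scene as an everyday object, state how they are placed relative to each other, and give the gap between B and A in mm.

The spool's nearest face is 360 mm from the table's +y face.

A is a table. B is a spool. The spool is on the floor beside the table on its +y side. The gap between the spool and the table is 360 mm.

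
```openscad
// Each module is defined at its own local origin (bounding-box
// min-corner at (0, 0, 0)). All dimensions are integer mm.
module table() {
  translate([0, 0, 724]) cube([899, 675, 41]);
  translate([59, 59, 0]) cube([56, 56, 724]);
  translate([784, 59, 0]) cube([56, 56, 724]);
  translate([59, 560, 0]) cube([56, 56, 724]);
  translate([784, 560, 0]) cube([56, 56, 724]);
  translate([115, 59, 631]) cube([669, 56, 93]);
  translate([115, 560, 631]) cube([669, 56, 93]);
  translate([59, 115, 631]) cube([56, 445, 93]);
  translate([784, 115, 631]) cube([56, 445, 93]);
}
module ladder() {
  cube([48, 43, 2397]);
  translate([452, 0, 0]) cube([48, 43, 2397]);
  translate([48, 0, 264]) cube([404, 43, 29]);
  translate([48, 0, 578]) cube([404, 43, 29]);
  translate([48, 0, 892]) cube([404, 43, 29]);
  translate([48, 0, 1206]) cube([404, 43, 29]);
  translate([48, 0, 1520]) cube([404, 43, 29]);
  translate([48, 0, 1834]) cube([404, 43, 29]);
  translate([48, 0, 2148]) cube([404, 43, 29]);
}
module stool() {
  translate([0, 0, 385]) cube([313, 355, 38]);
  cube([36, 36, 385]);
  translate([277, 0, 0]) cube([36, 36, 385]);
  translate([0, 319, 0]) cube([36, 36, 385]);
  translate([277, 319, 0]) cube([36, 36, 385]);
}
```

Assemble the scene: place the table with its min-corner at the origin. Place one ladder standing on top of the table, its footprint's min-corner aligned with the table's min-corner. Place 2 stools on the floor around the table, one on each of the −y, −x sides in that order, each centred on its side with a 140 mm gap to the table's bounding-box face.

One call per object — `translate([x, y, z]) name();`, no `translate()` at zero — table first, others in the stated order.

table();
translate([0, 0, 765]) ladder();
translate([293, -495, 0]) stool();
translate([-453, 160, 0]) stool();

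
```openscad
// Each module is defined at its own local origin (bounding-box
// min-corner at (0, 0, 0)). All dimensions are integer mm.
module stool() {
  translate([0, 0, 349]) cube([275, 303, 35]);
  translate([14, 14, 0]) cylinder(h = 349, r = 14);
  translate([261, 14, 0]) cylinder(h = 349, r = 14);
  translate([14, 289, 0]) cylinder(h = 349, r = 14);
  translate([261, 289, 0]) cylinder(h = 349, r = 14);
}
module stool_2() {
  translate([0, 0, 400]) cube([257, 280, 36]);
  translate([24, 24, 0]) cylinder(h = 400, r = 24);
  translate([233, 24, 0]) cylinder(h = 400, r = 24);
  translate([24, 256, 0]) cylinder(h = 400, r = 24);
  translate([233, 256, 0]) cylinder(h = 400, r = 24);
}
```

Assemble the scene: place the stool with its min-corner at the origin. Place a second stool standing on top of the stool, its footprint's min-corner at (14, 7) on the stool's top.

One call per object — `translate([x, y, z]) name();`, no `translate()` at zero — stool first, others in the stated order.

stool();
translate([14, 7, 384]) stool_2();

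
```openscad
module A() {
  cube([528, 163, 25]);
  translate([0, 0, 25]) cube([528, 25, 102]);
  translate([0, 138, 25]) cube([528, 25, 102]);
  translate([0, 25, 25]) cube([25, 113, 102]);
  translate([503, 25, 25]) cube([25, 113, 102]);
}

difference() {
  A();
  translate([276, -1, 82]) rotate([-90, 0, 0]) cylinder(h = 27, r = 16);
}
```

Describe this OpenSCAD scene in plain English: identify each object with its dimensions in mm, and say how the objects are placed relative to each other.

A is an open storage box with external size 528×163×127 mm and wall thickness 25 mm (the base is also 25 mm thick). The base covers the whole footprint; the four walls stand on the base, with the y-facing walls full-width and the x-facing walls fitting between their inner faces.

The open box has a circular hole of radius 16 mm through its front wall, centred at (x = 276, z = 82).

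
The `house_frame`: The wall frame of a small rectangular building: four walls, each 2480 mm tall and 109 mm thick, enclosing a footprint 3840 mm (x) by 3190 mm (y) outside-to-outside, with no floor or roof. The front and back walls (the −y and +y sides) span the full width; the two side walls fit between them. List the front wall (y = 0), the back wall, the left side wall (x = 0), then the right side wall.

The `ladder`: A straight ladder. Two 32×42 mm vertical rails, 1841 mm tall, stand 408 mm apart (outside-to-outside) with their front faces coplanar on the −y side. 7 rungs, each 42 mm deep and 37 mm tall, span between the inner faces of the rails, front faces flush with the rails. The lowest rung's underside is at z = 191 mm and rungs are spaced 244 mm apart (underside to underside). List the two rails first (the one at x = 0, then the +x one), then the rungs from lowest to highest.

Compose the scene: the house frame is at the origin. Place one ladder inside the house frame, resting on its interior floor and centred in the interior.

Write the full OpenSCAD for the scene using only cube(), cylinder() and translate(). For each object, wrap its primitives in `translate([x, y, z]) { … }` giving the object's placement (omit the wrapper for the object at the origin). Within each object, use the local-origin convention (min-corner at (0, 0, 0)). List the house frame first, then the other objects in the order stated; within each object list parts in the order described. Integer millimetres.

cube([3840, 109, 2480]);
translate([0, 3081, 0]) cube([3840, 109, 2480]);
translate([0, 109, 0]) cube([109, 2972, 2480]);
translate([3731, 109, 0]) cube([109, 2972, 2480]);
translate([1716, 1574, 0]) {
  cube([32, 42, 1841]);
  translate([376, 0, 0]) cube([32, 42, 1841]);
  translate([32, 0, 191]) cube([344, 42, 37]);
  translate([32, 0, 435]) cube([344, 42, 37]);
  translate([32, 0, 679]) cube([344, 42, 37]);
  translate([32, 0, 923]) cube([344, 42, 37]);
  translate([32, 0, 1167]) cube([344, 42, 37]);
  translate([32, 0, 1411]) cube([344, 42, 37]);
  translate([32, 0, 1655]) cube([344, 42, 37]);
}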